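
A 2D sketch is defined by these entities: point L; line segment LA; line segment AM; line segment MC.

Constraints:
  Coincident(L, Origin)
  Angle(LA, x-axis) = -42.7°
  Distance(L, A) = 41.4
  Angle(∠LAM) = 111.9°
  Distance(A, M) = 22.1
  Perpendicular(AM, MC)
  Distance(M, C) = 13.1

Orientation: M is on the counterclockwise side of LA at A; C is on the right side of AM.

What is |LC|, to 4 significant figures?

63.74

L is at the origin; LA runs at -42.7° with length 41.4, so A = 41.4·(cos -42.7°, sin -42.7°) = (30.43, -28.08). ∠LAM = 111.9°, so AM runs at -42.7° + (180° − 111.9°) = 25.40° from the x-axis; with |AM| = 22.1, M = A + 22.1·(cos 25.40°, sin 25.40°) = (50.39, -18.60). The perpendicularity gives MC at right angles to AM; with |MC| = 13.1 on the right of AM, C = M + 13.1·(0.4289, -0.9033) = (56.01, -30.43). Then |LC| = |C − L| = 63.74.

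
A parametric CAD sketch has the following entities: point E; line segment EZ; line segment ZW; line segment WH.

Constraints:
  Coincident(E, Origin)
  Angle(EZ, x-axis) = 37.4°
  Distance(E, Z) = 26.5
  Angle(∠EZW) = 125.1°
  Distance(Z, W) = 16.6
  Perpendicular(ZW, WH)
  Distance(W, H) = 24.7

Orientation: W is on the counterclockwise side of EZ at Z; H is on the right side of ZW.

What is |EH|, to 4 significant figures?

56.26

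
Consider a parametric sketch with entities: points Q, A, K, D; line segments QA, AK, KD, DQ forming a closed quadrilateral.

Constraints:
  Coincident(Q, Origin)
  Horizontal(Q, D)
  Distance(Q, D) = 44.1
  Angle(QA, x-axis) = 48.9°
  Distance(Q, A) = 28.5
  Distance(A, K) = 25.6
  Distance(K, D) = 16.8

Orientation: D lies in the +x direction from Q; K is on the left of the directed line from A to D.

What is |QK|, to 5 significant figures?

47.008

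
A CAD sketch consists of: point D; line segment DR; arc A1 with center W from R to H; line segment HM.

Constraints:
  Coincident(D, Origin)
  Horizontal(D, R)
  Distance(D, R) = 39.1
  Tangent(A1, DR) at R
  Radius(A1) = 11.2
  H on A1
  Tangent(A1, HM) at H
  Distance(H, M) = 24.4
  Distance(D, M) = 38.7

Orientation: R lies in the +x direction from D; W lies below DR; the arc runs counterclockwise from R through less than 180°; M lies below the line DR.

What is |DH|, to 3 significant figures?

29.5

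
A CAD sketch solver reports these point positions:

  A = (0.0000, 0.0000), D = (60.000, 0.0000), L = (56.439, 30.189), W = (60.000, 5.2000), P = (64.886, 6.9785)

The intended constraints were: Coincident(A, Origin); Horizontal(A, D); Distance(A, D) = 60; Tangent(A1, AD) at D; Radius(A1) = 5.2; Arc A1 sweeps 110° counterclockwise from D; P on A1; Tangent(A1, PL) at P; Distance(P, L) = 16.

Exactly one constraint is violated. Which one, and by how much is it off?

Distance(P, L) = 16 — off by 8.70.

A = (0.00, 0.00) ✓; A.y = 0.00, D.y = 0.00 ✓; |AD| = 60.00 ✓; ∠(WD, DA) = 90.00° ✓; |WD| = 5.200 ✓; bearing(W→P) − bearing(W→D) = 110.0° ✓; |WP| = 5.200 ✓; ∠(WP, PL) = 90.00° ✓; |PL| = 24.70 ✗.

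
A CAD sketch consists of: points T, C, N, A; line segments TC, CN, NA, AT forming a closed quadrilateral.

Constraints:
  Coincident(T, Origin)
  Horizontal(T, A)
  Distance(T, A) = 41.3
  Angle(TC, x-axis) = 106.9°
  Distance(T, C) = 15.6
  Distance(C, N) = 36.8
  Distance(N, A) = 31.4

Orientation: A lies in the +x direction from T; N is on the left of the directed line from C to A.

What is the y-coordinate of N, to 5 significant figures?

29.073

T is at the origin; TA is horizontal with |TA| = 41.3 and A in +x, so A = (41.3, 0). TC runs at 106.9° with |TC| = 15.6, so C = (-4.5350, 14.926). N is determined by |CN| = 36.8 and |NA| = 31.4 together: it lies at the intersection of circle(C, 36.8) and circle(A, 31.4). With |CA| = 48.204, the foot of the radical line on CA is 27.922 from C and the perpendicular offset is √(36.8² − 27.922²) = 23.971. Taking the left-of-CA solution: N = (29.437, 29.073).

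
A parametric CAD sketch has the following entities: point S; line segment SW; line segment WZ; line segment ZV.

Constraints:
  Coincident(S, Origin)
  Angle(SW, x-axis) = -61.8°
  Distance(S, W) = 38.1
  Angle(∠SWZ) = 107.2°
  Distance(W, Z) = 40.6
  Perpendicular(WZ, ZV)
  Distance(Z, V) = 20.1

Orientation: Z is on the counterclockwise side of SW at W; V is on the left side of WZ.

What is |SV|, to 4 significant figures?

54.37

S is at the origin; SW runs at -61.8° with length 38.1, so W = 38.1·(cos -61.8°, sin -61.8°) = (18.00, -33.58). ∠SWZ = 107.2°, so WZ runs at -61.8° + (180° − 107.2°) = 11.00° from the x-axis; with |WZ| = 40.6, Z = W + 40.6·(cos 11.00°, sin 11.00°) = (57.86, -25.83). WZ ⟂ ZV; with |ZV| = 20.1 on the left of WZ, V = Z + 20.1·(-0.1908, 0.9816) = (54.02, -6.100). Then |SV| = |V − S| = 54.37.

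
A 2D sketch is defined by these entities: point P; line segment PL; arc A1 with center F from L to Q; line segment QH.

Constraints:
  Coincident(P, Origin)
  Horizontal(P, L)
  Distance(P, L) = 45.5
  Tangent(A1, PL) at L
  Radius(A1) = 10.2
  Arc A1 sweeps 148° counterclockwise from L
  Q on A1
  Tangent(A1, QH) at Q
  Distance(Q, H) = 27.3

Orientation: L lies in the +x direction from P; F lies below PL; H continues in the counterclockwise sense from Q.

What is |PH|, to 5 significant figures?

71.485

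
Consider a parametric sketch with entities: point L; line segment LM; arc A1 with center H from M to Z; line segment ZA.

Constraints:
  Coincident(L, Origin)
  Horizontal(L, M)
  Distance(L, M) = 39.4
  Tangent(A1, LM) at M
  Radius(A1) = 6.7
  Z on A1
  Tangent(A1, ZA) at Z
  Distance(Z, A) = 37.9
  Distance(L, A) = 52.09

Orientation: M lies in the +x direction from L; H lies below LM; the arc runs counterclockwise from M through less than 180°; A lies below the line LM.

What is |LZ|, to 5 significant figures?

33.278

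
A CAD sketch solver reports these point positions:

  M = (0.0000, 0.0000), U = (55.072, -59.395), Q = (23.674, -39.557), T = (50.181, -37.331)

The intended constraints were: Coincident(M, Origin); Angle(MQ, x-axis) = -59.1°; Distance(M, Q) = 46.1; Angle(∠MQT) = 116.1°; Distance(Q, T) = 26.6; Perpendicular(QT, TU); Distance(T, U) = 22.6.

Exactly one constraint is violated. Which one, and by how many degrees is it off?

Perpendicular(QT, TU) — off by 7.70°.

M = (0.00, 0.00) ✓; MQ at -59.10° ✓; |MQ| = 46.10 ✓; ∠MQT = 116.1° ✓; |QT| = 26.60 ✓; ∠(QT, TU) = 82.30° ✗; |TU| = 22.60 ✓.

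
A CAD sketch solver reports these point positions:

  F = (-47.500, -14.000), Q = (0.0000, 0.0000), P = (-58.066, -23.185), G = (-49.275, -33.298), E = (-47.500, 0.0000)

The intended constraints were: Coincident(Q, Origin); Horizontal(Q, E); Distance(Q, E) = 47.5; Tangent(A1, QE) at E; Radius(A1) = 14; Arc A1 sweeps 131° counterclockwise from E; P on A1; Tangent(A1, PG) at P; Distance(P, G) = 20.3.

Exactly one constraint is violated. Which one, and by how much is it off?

Distance(P, G) = 20.3 — off by 6.90.

Q = (0.00, 0.00) ✓; Q.y = 0.00, E.y = 0.00 ✓; |QE| = 47.50 ✓; ∠(FE, EQ) = 90.00° ✓; |FE| = 14.00 ✓; bearing(F→P) − bearing(F→E) = 131.0° ✓; |FP| = 14.00 ✓; ∠(FP, PG) = 90.00° ✓; |PG| = 13.40 ✗.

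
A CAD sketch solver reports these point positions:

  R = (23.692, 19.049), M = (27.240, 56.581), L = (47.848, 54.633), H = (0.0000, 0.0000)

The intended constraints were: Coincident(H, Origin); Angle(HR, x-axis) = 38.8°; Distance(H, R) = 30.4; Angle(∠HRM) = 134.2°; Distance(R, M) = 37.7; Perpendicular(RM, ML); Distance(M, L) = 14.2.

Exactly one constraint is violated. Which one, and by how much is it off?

Distance(M, L) = 14.2 — off by 6.50.

H = (0.00, 0.00) ✓; HR at 38.80° ✓; |HR| = 30.40 ✓; ∠HRM = 134.2° ✓; |RM| = 37.70 ✓; ∠(RM, ML) = 90.00° ✓; |ML| = 20.70 ✗.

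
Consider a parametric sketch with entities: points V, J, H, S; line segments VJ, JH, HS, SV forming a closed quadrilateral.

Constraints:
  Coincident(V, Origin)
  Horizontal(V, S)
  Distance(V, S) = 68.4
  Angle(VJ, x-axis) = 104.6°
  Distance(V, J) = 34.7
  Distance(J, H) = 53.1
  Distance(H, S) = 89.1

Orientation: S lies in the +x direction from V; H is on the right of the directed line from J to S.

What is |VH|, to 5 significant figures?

26.385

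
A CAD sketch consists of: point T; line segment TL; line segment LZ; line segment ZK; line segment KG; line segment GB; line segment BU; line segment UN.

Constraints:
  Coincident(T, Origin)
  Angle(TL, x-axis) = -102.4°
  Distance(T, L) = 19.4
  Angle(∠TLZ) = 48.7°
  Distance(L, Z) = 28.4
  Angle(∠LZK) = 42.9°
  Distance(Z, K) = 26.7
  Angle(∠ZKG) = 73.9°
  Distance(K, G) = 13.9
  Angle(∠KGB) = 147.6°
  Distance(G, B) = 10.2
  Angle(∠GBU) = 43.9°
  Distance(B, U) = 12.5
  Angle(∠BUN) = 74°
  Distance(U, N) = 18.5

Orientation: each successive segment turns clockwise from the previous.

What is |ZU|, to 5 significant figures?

17.925

T is at the origin; TL runs at -102.4° with length 19.4, so L = (-4.1659, -18.947). ∠TLZ = 48.7° gives LZ at 126.30° from the x-axis; with |LZ| = 28.4, Z = (-20.979, 3.9409). ∠LZK = 42.9° gives ZK at -10.800° from the x-axis; with |ZK| = 26.7, K = (5.2480, -1.0622). ∠ZKG = 73.9° gives KG at -116.90° from the x-axis; with |KG| = 13.9, G = (-1.0408, -13.458). ∠KGB = 147.6° gives GB at -149.30° from the x-axis; with |GB| = 10.2, B = (-9.8113, -18.666). ∠GBU = 43.9° gives BU at 74.600° from the x-axis; with |BU| = 12.5, U = (-6.4919, -6.6145). Then |ZU| = |U − Z| = 17.925.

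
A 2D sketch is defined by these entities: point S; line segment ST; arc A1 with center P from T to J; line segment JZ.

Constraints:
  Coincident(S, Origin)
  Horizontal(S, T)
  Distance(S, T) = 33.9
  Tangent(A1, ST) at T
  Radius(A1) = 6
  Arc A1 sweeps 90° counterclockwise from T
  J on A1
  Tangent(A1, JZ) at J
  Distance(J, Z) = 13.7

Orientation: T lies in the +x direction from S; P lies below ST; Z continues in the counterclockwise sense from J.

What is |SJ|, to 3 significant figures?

28.5

S is at the origin; ST is horizontal with |ST| = 33.9 and T on the +x side, so T = (33.9, 0.00). Tangency of A1 to ST means the radius PT is perpendicular to ST, so P = T + (0, -6) = (33.9, -6.00). On A1, T sits at bearing 90° from P; a 90° counterclockwise sweep puts J at bearing 180°, so J = P + 6.0·(cos 180°, sin 180°) = (27.9, -6.00). Then |SJ| = |J − S| = 28.5.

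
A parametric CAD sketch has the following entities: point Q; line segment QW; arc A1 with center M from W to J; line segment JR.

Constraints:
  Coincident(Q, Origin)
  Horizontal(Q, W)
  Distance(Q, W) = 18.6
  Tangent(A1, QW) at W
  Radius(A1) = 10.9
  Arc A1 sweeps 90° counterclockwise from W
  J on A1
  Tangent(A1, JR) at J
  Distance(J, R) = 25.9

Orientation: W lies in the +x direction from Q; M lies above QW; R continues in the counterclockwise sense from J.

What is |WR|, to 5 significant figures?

38.380

Q is at the origin; Q and W share the same y with |QW| = 18.6 and W on the +x side, so W = (18.600, 0.0000). Tangency of A1 to QW means the radius MW is perpendicular to QW, so M = W + (0, 10.9) = (18.600, 10.900). On A1, W sits at bearing -90° from M; a 90° counterclockwise sweep puts J at bearing 0°, so J = M + 10.9·(cos 0°, sin 0°) = (29.500, 10.900). Tangency of A1 to JR means the radius MJ is perpendicular to JR, so JR runs along (−sin 0°, cos 0°); with |JR| = 25.9, R = (29.500, 36.800). Then |WR| = |R − W| = 38.380.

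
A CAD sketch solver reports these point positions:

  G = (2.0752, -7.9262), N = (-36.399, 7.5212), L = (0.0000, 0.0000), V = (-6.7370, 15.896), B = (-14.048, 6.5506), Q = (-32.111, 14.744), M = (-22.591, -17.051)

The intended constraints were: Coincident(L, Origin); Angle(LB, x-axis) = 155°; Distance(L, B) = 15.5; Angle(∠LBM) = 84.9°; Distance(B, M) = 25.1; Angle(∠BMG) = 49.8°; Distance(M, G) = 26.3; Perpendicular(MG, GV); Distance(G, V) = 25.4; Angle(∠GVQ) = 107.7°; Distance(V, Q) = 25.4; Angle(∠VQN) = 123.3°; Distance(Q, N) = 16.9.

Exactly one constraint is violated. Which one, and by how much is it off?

Distance(Q, N) = 16.9 — off by 8.50.

L = (0.00, 0.00) ✓; LB at 155.0° ✓; |LB| = 15.50 ✓; ∠LBM = 84.90° ✓; |BM| = 25.10 ✓; ∠BMG = 49.80° ✓; |MG| = 26.30 ✓; ∠(MG, GV) = 90.00° ✓; |GV| = 25.40 ✓; ∠GVQ = 107.7° ✓; |VQ| = 25.40 ✓; ∠VQN = 123.3° ✓; |QN| = 8.400 ✗.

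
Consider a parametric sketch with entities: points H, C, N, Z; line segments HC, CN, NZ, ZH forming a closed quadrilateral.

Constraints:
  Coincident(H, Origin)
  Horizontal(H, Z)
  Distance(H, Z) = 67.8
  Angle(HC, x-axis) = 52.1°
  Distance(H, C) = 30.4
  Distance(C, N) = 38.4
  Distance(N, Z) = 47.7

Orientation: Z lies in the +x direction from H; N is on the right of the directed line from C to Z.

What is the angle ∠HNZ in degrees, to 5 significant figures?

130.03°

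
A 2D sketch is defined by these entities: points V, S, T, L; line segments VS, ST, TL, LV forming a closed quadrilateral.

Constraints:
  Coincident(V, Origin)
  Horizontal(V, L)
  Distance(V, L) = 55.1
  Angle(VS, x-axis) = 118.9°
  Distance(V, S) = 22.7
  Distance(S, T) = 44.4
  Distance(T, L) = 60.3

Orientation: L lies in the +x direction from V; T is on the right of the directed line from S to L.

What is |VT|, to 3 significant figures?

23.3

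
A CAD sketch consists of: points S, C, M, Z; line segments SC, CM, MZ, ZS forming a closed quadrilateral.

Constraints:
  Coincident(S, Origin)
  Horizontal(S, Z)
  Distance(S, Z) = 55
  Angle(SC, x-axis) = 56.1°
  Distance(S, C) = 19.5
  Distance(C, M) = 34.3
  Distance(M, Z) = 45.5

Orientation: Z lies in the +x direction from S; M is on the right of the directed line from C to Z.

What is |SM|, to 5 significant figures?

22.365

Checks: |CM| = 34.30 ✓; |MZ| = 45.50 ✓.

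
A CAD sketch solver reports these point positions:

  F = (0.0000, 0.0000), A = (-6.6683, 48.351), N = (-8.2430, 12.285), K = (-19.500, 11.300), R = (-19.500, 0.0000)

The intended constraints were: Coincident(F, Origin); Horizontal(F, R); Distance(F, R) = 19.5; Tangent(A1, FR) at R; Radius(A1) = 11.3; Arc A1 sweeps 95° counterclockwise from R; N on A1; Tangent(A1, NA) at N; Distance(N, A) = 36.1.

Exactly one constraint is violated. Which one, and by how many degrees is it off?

Tangent(A1, NA) at N — off by 7.50°.

F = (0.00, 0.00) ✓; F.y = 0.00, R.y = 0.00 ✓; |FR| = 19.50 ✓; ∠(KR, RF) = 90.00° ✓; |KR| = 11.30 ✓; bearing(K→N) − bearing(K→R) = 95.00° ✓; |KN| = 11.30 ✓; ∠(KN, NA) = 97.50° ✗; |NA| = 36.10 ✓.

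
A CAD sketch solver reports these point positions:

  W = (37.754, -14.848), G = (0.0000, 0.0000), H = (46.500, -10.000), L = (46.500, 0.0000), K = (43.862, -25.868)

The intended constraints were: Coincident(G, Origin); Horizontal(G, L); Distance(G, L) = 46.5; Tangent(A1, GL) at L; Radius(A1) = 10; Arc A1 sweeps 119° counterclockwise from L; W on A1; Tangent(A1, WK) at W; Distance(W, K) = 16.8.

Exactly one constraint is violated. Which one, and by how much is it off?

Distance(W, K) = 16.8 — off by 4.20.

G = (0.00, 0.00) ✓; G.y = 0.00, L.y = 0.00 ✓; |GL| = 46.50 ✓; ∠(HL, LG) = 90.00° ✓; |HL| = 10.00 ✓; bearing(H→W) − bearing(H→L) = 119.0° ✓; |HW| = 10.00 ✓; ∠(HW, WK) = 90.00° ✓; |WK| = 12.60 ✗.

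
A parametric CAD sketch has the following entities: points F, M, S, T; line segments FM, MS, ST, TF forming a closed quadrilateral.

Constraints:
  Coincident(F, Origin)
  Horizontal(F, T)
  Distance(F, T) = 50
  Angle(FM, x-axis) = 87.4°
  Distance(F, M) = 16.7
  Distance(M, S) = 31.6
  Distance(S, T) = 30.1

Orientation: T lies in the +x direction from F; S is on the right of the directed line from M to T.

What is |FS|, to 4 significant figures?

22.26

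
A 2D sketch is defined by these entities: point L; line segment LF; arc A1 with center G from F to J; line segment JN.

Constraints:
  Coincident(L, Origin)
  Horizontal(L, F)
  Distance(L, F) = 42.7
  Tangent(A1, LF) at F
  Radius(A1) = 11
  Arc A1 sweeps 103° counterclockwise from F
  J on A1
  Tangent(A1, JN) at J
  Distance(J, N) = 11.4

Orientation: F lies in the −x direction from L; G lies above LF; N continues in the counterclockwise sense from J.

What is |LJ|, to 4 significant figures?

34.70

L is at the origin; LF is horizontal with |LF| = 42.7 and F on the −x side, so F = (-42.70, 0.000). Tangency of A1 to LF means the radius GF is perpendicular to LF, so G = F + (0, 11) = (-42.70, 11.00). On A1, F sits at bearing -90° from G; a 103° counterclockwise sweep puts J at bearing 13°, so J = G + 11.0·(cos 13°, sin 13°) = (-31.98, 13.47). Then |LJ| = |J − L| = 34.70.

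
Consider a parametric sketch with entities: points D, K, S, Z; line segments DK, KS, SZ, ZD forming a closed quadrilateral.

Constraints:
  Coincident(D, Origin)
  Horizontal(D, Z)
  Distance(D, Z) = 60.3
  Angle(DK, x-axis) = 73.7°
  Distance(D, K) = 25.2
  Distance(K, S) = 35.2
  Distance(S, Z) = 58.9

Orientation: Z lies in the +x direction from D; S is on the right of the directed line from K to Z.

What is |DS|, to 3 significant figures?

11.0

Checks: |KS| = 35.20 ✓; |SZ| = 58.90 ✓.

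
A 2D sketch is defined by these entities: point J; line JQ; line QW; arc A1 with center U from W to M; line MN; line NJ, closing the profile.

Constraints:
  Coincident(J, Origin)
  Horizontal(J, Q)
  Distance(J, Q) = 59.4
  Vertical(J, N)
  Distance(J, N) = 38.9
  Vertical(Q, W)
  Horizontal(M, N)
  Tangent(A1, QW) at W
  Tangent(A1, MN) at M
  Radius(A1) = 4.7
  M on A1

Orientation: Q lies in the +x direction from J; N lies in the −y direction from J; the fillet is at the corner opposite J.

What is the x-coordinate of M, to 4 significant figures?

54.70

J is at the origin; JQ is horizontal with |JQ| = 59.4 and Q on the +x side, so Q = (59.40, 0.000). JN is vertical with |JN| = 38.9 and N on the −y side, so N = (0.000, -38.90). The virtual corner opposite J is at (59.40, -38.90). Tangency of A1 to QW means the radius UW is perpendicular to QW and since A1 is tangent to MN there, UM ⟂ MN, with radius 4.7, so the center U sits 4.7 in from both sides at U = (54.70, -34.20). That places the tangent points at W = (59.40, -34.20) on QW and M = (54.70, -38.90) on MN. So M.x = 54.70.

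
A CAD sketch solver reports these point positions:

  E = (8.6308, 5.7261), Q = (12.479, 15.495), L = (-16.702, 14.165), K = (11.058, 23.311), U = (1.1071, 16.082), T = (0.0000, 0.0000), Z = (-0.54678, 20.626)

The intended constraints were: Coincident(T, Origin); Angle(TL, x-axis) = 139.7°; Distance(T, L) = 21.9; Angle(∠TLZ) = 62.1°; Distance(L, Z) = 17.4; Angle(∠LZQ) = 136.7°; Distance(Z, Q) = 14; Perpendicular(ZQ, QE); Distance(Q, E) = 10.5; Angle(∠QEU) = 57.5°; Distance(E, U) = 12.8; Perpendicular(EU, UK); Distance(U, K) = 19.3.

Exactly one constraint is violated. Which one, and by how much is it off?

Distance(U, K) = 19.3 — off by 7.00.

T = (0.00, 0.00) ✓; TL at 139.7° ✓; |TL| = 21.90 ✓; ∠TLZ = 62.10° ✓; |LZ| = 17.40 ✓; ∠LZQ = 136.7° ✓; |ZQ| = 14.00 ✓; ∠(ZQ, QE) = 90.00° ✓; |QE| = 10.50 ✓; ∠QEU = 57.50° ✓; |EU| = 12.80 ✓; ∠(EU, UK) = 90.00° ✓; |UK| = 12.30 ✗.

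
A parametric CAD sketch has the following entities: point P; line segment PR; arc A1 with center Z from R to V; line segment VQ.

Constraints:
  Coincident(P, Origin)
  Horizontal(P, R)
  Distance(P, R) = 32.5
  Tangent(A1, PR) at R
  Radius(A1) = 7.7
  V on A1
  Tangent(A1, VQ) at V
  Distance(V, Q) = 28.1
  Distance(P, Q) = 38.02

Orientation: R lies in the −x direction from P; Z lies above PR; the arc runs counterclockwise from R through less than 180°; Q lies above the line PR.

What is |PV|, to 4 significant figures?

25.70

P is at the origin; P and R share the same y with |PR| = 32.5 and R on the −x side, so R = (-32.50, 0.000). The tangent condition forces ZR to be normal to PR, so Z = R + (0, 7.7) = (-32.50, 7.700). Since ZV ⟂ VQ (tangency), |ZQ| = √(7.7² + 28.1²) = 29.14 regardless of where V sits on A1. So Q lies on both circle(P, 38.02) and circle(Z, 29.14); the above-PR intersection is Q = (-18.47, 33.23). V is the foot of the tangent from Q: V = (-25.01, 5.907).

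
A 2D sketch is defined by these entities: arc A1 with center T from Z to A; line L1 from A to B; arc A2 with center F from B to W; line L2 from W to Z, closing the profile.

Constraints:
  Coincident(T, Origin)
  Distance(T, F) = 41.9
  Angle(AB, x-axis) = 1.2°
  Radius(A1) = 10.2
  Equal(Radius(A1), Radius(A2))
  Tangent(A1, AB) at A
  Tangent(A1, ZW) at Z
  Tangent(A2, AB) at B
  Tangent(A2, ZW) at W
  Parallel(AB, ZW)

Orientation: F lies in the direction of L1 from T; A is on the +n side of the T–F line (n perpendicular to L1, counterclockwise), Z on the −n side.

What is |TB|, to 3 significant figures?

43.1

The slot axis is L1's direction at 1.2°, so u = (cos 1.2°, sin 1.2°) = (1.00, 0.0209) and n = (−sin 1.2°, cos 1.2°) = (-0.0209, 1.00). T is at the origin and F lies 41.9 along u from T, so F = 41.9·u = (41.9, 0.877). Tangency of A1 to both parallel lines with radius 10.2 puts A and Z at T ± 10.2·n: A = (-0.214, 10.2), Z = (0.214, -10.2). Equal radii place B and W the same way about F: B = F + 10.2·n = (41.7, 11.1), W = F − 10.2·n = (42.1, -9.32). Then |TB| = |B − T| = 43.1.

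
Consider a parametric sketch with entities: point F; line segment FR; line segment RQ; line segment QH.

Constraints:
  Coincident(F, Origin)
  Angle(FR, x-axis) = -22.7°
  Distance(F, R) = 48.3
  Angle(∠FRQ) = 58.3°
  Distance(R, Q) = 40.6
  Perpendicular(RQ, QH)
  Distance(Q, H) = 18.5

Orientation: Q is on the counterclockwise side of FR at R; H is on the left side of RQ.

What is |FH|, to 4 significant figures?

27.24

F is at the origin; FR runs at -22.7° with length 48.3, so R = 48.3·(cos -22.7°, sin -22.7°) = (44.56, -18.64). ∠FRQ = 58.3°, so RQ runs at -22.7° + (180° − 58.3°) = 99.00° from the x-axis; with |RQ| = 40.6, Q = R + 40.6·(cos 99.00°, sin 99.00°) = (38.21, 21.46). RQ is perpendicular to QH; with |QH| = 18.5 on the left of RQ, H = Q + 18.5·(-0.9877, -0.1564) = (19.94, 18.57). Then |FH| = |H − F| = 27.24.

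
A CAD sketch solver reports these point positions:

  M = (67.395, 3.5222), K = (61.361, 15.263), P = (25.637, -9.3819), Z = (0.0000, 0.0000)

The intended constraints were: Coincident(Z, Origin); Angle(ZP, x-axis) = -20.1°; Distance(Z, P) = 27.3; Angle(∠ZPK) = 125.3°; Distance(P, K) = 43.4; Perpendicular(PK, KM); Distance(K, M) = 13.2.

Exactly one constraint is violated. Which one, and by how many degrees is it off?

Perpendicular(PK, KM) — off by 7.40°.

Z = (0.00, 0.00) ✓; ZP at -20.10° ✓; |ZP| = 27.30 ✓; ∠ZPK = 125.3° ✓; |PK| = 43.40 ✓; ∠(PK, KM) = 97.40° ✗; |KM| = 13.20 ✓.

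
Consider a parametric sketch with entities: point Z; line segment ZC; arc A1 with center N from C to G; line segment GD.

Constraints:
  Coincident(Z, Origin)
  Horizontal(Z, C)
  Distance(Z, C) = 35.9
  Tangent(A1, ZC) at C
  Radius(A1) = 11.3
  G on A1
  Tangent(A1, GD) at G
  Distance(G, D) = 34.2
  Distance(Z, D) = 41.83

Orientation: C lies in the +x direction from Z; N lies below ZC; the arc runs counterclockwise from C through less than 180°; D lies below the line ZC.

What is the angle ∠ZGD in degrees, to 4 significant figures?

86.36°

Checks: |ZC| = 35.90 ✓; |NG| = 11.30 ✓; ∠(NG, GD) = 90.00° ✓; |GD| = 34.20 ✓; |ZD| = 41.83 ✓.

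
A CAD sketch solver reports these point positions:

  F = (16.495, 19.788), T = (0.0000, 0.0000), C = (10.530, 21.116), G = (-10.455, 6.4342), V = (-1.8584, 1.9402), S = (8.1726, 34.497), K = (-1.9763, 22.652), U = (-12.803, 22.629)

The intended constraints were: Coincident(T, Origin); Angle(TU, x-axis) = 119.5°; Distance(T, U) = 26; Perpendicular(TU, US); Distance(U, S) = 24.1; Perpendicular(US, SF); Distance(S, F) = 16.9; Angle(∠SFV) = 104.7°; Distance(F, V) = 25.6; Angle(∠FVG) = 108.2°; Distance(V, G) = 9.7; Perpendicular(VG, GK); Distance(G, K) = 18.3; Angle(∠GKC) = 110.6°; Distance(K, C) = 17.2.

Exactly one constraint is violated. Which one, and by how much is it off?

Distance(K, C) = 17.2 — off by 4.60.

T = (0.00, 0.00) ✓; TU at 119.5° ✓; |TU| = 26.00 ✓; ∠(TU, US) = 90.00° ✓; |US| = 24.10 ✓; ∠(US, SF) = 90.00° ✓; |SF| = 16.90 ✓; ∠SFV = 104.7° ✓; |FV| = 25.60 ✓; ∠FVG = 108.2° ✓; |VG| = 9.700 ✓; ∠(VG, GK) = 90.00° ✓; |GK| = 18.30 ✓; ∠GKC = 110.6° ✓; |KC| = 12.60 ✗.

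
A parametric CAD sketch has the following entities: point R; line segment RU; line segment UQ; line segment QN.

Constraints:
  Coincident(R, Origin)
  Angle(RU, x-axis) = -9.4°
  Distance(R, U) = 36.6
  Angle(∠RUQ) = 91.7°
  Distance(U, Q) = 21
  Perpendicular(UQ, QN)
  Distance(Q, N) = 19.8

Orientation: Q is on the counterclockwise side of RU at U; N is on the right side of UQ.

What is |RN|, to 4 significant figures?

60.56

∠RUQ = 91.7°, so UQ runs at -9.4° + (180° − 91.7°) = 78.90° from the x-axis; with |UQ| = 21.0, Q = U + 21.0·(cos 78.90°, sin 78.90°) = (40.15, 14.63). UQ is perpendicular to QN; with |QN| = 19.8 on the right of UQ, N = Q + 19.8·(0.9813, -0.1925) = (59.58, 10.82). Then |RN| = |N − R| = 60.56.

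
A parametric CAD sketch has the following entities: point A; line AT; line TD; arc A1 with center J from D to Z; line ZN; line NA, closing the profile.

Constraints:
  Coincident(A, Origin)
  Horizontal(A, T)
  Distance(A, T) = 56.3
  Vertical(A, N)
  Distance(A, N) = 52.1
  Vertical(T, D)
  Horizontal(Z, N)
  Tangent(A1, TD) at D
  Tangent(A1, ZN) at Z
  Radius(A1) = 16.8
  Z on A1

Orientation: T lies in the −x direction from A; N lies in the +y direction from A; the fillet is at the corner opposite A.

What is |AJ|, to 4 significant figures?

52.97

AN is vertical with |AN| = 52.1 and N on the +y side, so N = (0.000, 52.10). The virtual corner opposite A is at (-56.30, 52.10). Tangency of A1 to TD means the radius JD is perpendicular to TD and tangency of A1 to ZN means the radius JZ is perpendicular to ZN, with radius 16.8, so the center J sits 16.8 in from both sides at J = (-39.50, 35.30). Then |AJ| = |J − A| = 52.97.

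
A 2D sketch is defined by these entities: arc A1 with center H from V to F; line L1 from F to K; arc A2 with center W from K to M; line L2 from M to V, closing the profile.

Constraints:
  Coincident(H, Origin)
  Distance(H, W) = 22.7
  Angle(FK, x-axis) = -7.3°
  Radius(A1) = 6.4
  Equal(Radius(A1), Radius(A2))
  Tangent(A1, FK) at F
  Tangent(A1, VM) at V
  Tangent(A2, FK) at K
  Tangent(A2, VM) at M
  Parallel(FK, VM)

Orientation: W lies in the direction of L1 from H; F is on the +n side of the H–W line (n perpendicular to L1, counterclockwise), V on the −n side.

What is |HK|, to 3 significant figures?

23.6

The slot axis is L1's direction at -7.3°, so u = (cos -7.3°, sin -7.3°) = (0.992, -0.127) and n = (−sin -7.3°, cos -7.3°) = (0.127, 0.992). H is at the origin and W lies 22.7 along u from H, so W = 22.7·u = (22.5, -2.88). Tangency of A1 to both parallel lines with radius 6.4 puts F and V at H ± 6.4·n: F = (0.813, 6.35), V = (-0.813, -6.35). Equal radii place K and M the same way about W: K = W + 6.4·n = (23.3, 3.46), M = W − 6.4·n = (21.7, -9.23). Then |HK| = |K − H| = 23.6.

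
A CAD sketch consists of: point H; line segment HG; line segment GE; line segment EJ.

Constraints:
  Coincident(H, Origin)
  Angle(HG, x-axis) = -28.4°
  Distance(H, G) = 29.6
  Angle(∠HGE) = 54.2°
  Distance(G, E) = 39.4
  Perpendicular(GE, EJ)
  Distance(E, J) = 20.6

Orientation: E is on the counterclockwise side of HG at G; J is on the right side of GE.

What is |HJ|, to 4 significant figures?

49.78

H is at the origin; HG runs at -28.4° with length 29.6, so G = 29.6·(cos -28.4°, sin -28.4°) = (26.04, -14.08). ∠HGE = 54.2°, so GE runs at -28.4° + (180° − 54.2°) = 97.40° from the x-axis; with |GE| = 39.4, E = G + 39.4·(cos 97.40°, sin 97.40°) = (20.96, 24.99). GE is perpendicular to EJ; with |EJ| = 20.6 on the right of GE, J = E + 20.6·(0.9917, 0.1288) = (41.39, 27.65). Then |HJ| = |J − H| = 49.78.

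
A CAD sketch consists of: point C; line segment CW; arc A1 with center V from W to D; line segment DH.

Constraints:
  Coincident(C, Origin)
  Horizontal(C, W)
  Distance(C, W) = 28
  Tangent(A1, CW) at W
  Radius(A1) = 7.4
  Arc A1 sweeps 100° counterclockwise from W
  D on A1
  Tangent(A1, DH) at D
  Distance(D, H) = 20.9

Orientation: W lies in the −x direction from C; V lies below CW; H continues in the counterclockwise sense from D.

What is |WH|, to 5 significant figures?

29.495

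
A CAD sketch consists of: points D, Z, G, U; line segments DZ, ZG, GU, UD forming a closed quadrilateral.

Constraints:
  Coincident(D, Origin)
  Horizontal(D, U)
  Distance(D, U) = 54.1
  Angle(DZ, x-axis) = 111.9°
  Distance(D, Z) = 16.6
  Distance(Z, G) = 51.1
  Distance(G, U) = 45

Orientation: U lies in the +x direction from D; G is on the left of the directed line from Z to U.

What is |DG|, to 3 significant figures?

56.2

Checks: |ZG| = 51.10 ✓; |GU| = 45.00 ✓.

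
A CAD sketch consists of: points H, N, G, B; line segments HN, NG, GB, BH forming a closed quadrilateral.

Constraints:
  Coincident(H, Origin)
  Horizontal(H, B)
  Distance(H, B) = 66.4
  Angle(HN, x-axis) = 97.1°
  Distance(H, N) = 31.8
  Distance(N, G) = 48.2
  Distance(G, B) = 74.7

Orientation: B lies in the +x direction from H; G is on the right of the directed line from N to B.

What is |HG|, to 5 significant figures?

17.784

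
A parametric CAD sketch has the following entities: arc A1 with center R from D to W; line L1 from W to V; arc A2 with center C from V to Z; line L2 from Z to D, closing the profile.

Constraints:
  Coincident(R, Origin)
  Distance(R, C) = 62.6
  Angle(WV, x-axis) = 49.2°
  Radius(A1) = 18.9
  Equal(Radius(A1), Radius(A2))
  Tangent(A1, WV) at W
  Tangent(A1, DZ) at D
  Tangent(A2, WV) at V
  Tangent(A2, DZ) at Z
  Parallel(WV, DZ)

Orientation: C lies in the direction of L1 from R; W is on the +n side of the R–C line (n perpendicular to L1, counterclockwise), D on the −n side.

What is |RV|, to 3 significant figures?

65.4

The slot axis is L1's direction at 49.2°, so u = (cos 49.2°, sin 49.2°) = (0.653, 0.757) and n = (−sin 49.2°, cos 49.2°) = (-0.757, 0.653). R is at the origin and C lies 62.6 along u from R, so C = 62.6·u = (40.9, 47.4). Tangency of A1 to both parallel lines with radius 18.9 puts W and D at R ± 18.9·n: W = (-14.3, 12.3), D = (14.3, -12.3). Equal radii place V and Z the same way about C: V = C + 18.9·n = (26.6, 59.7), Z = C − 18.9·n = (55.2, 35.0). Then |RV| = |V − R| = 65.4.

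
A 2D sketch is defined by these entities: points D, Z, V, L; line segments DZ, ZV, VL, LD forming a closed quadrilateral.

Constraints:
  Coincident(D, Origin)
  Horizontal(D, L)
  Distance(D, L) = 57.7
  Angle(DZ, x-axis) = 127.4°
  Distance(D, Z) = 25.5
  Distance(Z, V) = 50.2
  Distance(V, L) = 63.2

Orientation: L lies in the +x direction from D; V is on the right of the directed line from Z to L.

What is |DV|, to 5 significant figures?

27.275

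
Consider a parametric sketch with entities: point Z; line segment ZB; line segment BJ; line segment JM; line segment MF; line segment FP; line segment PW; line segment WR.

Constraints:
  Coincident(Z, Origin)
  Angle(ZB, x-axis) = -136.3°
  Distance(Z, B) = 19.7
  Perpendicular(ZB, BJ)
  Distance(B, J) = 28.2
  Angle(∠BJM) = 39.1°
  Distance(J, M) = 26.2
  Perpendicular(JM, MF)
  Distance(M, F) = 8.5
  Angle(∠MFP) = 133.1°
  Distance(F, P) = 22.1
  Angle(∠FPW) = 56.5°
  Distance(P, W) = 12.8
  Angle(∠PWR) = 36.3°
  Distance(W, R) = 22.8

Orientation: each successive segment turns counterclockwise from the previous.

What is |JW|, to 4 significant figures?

13.54

∠MFP = 133.1° gives FP at -128.5° from the x-axis; with |FP| = 22.1, P = (-19.09, -25.86). ∠FPW = 56.5° gives PW at -5.000° from the x-axis; with |PW| = 12.8, W = (-6.340, -26.98). Then |JW| = |W − J| = 13.54.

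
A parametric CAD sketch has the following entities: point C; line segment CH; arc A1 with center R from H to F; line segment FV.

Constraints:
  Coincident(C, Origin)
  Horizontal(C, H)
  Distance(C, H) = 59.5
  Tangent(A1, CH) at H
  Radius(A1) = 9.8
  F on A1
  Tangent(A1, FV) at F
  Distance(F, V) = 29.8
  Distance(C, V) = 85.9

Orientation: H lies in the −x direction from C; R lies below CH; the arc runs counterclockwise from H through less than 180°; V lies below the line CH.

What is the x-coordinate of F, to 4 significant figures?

-68.75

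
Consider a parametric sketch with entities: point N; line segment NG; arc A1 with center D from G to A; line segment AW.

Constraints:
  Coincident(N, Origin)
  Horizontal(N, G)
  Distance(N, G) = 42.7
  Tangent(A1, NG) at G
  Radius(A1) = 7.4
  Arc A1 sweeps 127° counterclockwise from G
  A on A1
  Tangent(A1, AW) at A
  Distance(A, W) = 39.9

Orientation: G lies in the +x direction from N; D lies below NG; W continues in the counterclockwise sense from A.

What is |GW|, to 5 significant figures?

47.319

N is at the origin; N and G share the same y with |NG| = 42.7 and G on the +x side, so G = (42.700, 0.0000). The tangent condition forces DG to be normal to NG, so D = G + (0, -7.4) = (42.700, -7.4000). On A1, G sits at bearing 90° from D; a 127° counterclockwise sweep puts A at bearing 217°, so A = D + 7.4·(cos 217°, sin 217°) = (36.790, -11.853). A1 meets AW tangentially, so DA is at right angles to AW, so AW runs along (−sin 217°, cos 217°); with |AW| = 39.9, W = (60.803, -43.719). Then |GW| = |W − G| = 47.319.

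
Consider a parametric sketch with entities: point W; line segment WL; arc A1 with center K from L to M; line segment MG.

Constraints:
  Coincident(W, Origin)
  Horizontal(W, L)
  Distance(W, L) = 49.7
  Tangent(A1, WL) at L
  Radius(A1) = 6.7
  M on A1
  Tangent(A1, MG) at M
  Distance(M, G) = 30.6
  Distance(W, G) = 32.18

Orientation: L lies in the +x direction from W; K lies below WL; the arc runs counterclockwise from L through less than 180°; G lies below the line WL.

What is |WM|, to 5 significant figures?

45.157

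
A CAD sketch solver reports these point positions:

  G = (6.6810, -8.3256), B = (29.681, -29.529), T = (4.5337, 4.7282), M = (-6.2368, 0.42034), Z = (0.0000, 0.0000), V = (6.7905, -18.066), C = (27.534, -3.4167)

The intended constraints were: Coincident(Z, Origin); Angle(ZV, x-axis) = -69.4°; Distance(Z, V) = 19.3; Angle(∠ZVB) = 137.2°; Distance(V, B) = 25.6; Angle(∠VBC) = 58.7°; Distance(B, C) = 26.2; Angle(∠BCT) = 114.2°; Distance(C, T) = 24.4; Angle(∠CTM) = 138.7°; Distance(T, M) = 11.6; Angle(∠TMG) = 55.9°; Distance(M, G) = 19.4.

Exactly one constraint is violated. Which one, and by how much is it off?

Distance(M, G) = 19.4 — off by 3.80.

Z = (0.00, 0.00) ✓; ZV at -69.40° ✓; |ZV| = 19.30 ✓; ∠ZVB = 137.2° ✓; |VB| = 25.60 ✓; ∠VBC = 58.70° ✓; |BC| = 26.20 ✓; ∠BCT = 114.2° ✓; |CT| = 24.40 ✓; ∠CTM = 138.7° ✓; |TM| = 11.60 ✓; ∠TMG = 55.90° ✓; |MG| = 15.60 ✗.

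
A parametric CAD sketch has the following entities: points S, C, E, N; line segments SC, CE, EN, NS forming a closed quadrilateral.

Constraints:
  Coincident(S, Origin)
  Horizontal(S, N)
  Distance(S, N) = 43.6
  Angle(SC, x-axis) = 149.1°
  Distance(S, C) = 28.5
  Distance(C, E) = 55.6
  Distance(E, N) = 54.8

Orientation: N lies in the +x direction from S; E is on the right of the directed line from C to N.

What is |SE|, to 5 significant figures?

34.719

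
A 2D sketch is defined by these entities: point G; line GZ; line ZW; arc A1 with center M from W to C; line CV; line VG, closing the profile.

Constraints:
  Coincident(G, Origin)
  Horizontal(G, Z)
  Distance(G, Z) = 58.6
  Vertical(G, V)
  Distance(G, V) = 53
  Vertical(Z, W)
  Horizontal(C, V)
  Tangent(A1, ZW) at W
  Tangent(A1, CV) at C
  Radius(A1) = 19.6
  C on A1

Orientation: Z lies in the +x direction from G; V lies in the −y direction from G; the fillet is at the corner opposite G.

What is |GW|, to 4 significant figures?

67.45

The virtual corner opposite G is at (58.60, -53.00). A1 meets ZW tangentially, so MW is at right angles to ZW and since A1 is tangent to CV there, MC ⟂ CV, with radius 19.6, so the center M sits 19.6 in from both sides at M = (39.00, -33.40). That places the tangent points at W = (58.60, -33.40) on ZW and C = (39.00, -53.00) on CV. Then |GW| = |W − G| = 67.45.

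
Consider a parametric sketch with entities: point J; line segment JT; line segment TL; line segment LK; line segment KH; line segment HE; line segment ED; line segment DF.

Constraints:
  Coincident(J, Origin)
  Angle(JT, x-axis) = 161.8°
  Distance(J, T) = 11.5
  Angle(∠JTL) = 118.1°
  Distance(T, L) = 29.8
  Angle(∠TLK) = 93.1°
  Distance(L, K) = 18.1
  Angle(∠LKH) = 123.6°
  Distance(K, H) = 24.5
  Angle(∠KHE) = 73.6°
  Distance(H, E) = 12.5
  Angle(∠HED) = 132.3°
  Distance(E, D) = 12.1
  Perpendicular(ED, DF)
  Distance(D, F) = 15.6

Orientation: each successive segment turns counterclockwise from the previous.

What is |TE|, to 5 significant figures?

22.065

∠LKH = 123.6° gives KH at 7.0000° from the x-axis; with |KH| = 24.5, H = (3.6273, -27.753). ∠KHE = 73.6° gives HE at 113.40° from the x-axis; with |HE| = 12.5, E = (-1.3371, -16.282). Then |TE| = |E − T| = 22.065.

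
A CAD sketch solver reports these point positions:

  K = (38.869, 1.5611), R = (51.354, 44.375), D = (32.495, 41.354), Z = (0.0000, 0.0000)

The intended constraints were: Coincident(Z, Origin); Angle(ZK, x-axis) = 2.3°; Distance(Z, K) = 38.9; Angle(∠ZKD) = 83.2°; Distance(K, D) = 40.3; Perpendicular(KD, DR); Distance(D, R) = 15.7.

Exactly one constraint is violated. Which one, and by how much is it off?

Distance(D, R) = 15.7 — off by 3.40.

Z = (0.00, 0.00) ✓; ZK at 2.300° ✓; |ZK| = 38.90 ✓; ∠ZKD = 83.20° ✓; |KD| = 40.30 ✓; ∠(KD, DR) = 90.00° ✓; |DR| = 19.10 ✗.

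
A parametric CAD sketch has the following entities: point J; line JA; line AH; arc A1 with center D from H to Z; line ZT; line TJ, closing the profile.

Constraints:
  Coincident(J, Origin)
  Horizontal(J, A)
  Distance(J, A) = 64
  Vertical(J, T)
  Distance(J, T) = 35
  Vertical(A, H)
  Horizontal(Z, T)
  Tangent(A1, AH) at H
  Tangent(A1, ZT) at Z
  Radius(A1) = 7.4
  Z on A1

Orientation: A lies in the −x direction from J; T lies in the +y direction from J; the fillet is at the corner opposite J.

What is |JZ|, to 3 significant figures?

66.5

The virtual corner opposite J is at (-64.0, 35.0). The tangent condition forces DH to be normal to AH and the tangent condition forces DZ to be normal to ZT, with radius 7.4, so the center D sits 7.4 in from both sides at D = (-56.6, 27.6). That places the tangent points at H = (-64.0, 27.6) on AH and Z = (-56.6, 35.0) on ZT. Then |JZ| = |Z − J| = 66.5.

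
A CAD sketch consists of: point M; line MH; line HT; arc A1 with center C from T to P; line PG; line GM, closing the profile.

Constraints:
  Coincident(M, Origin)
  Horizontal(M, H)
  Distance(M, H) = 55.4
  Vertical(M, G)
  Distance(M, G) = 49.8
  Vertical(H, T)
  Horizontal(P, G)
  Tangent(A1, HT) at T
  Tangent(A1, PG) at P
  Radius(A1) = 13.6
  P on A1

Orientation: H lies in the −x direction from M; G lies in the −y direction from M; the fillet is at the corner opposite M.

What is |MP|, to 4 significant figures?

65.02

The virtual corner opposite M is at (-55.40, -49.80). Since A1 is tangent to HT there, CT ⟂ HT and tangency of A1 to PG means the radius CP is perpendicular to PG, with radius 13.6, so the center C sits 13.6 in from both sides at C = (-41.80, -36.20). That places the tangent points at T = (-55.40, -36.20) on HT and P = (-41.80, -49.80) on PG. Then |MP| = |P − M| = 65.02.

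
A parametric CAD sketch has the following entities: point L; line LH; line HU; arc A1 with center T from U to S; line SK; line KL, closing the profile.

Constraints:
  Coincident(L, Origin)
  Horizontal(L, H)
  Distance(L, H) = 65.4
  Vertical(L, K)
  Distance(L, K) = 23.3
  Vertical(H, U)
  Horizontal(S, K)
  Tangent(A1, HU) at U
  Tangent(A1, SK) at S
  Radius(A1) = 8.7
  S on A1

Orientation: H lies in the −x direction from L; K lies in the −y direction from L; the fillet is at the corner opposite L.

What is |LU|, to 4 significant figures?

67.01

The virtual corner opposite L is at (-65.40, -23.30). The tangent condition forces TU to be normal to HU and A1 meets SK tangentially, so TS is at right angles to SK, with radius 8.7, so the center T sits 8.7 in from both sides at T = (-56.70, -14.60). That places the tangent points at U = (-65.40, -14.60) on HU and S = (-56.70, -23.30) on SK. Then |LU| = |U − L| = 67.01.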